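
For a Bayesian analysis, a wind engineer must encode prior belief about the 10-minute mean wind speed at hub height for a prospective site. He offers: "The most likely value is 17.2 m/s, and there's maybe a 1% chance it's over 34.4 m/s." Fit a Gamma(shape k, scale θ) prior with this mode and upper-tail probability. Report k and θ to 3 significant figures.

k ≈ 11.2, θ ≈ 1.68

Gamma(k,θ) with k>1 has mode (k−1)θ, so θ = 17.2/(k−1).
Need P(X < 34.4) = 0.99 with θ tied to k this way. Start at k = 2, θ = 17.2: P(X<34.4) ≈ 0.594.
Too low — raise k to concentrate. Iterating converges to k ≈ 11.2.
Then θ = 17.2/(11.2−1) ≈ 1.68.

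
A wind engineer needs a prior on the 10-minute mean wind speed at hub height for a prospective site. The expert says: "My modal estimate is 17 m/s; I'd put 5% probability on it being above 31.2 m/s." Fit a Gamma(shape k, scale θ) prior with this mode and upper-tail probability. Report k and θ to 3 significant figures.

k ≈ 8.55, θ ≈ 2.25

Gamma(k,θ) with k>1 has mode (k−1)θ, so θ = 17/(k−1).
Need P(X < 31.2) = 0.95 with θ tied to k this way. Start at k = 2, θ = 17: P(X<31.2) ≈ 0.548.
Too low — raise k to concentrate. Iterating converges to k ≈ 8.55.
Then θ = 17/(8.55−1) ≈ 2.25.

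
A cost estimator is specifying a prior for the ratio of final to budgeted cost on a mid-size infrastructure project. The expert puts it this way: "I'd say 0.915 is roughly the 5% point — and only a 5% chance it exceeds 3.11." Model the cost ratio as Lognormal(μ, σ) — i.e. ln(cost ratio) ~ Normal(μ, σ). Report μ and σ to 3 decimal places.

If T ~ Lognormal(μ,σ) then ln T ~ Normal(μ,σ), so the p-quantile of ln T is μ + z_p·σ.
ln(0.915) = -0.08883 and ln(3.11) = 1.135; z_{0.05} = -1.645, z_{0.95} = 1.645.
σ = (1.135 − -0.08883)/(1.645 − (-1.645)) = 0.372.
μ = -0.08883 − (-1.645)·0.372 = 0.523.

μ ≈ 0.523, σ ≈ 0.372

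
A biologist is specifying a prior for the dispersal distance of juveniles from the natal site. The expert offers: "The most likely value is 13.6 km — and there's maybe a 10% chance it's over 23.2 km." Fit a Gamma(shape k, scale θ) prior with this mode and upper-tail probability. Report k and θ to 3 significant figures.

Gamma(k,θ) with k>1 has mode (k−1)θ, so θ = 13.6/(k−1).
Need P(X < 23.2) = 0.9 with θ tied to k this way. Start at k = 2, θ = 13.6: P(X<23.2) ≈ 0.509.
Too low — raise k to concentrate. Iterating converges to k ≈ 7.64.
Then θ = 13.6/(7.64−1) ≈ 2.05.

k ≈ 7.64, θ ≈ 2.05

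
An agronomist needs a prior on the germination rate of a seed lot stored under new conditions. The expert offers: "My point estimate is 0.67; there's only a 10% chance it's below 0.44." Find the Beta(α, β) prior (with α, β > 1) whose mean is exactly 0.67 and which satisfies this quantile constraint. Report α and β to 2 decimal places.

α ≈ 4.76, β ≈ 2.35

With mean 0.67 fixed, write α = 0.67s, β = 0.33s where s = α+β.
Need P(θ < 0.44) = 0.1 under Beta(0.67s, 0.33s). Normal approximation: (q−m)/√(m(1−m)/s) ≈ z_{0.1} = -1.28, so s ≈ 0.67·0.33·(-1.28)²/(0.44−0.67)² = 6.9.
At s = 6.9: P(θ<0.44) ≈ 0.104. Adjusting to match 0.1 gives s ≈ 7.11.
So α = 0.67·7.11 ≈ 4.76, β = 0.33·7.11 ≈ 2.35.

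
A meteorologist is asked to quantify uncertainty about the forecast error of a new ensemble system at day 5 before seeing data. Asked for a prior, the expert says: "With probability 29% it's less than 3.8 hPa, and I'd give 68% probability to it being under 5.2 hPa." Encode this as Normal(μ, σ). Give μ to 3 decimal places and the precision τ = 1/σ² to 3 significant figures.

The p-quantile of Normal(μ,σ) is μ + z_p·σ, with z_{0.29} = -0.5534 and z_{0.68} = 0.4677.
Eliminate σ: μ = (z₂·x₁ − z₁·x₂)/(z₂ − z₁) = (0.4677·3.8 − (-0.5534)·5.2)/1.021 = 4.559.
Then σ = (x₂ − x₁)/(z₂ − z₁) = (5.2 − 3.8)/1.021 = 1.371.
Precision τ = 1/σ² = 1/1.371² = 0.532.

μ = 4.559, τ = 0.532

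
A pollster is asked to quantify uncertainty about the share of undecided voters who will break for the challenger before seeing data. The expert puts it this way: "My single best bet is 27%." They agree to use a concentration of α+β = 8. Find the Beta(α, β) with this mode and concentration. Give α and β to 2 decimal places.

For α,β > 1 the Beta mode is (α−1)/(α+β−2). With α+β = 8, the mode is (α−1)/6.
Set (α−1)/6 = 0.27 → α = 1 + 0.27·6 = 2.62.
β = 8 − α = 5.38.

α = 2.62, β = 5.38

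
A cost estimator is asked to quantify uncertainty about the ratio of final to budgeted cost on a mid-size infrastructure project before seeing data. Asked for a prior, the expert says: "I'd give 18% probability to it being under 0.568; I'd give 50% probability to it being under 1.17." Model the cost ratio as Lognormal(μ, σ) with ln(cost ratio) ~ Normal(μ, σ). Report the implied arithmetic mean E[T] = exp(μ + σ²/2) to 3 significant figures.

If T ~ Lognormal(μ,σ) then ln T ~ Normal(μ,σ), so the p-quantile of ln T is μ + z_p·σ.
ln(0.568) = -0.5656 and ln(1.17) = 0.157; z_{0.18} = -0.9154, z_{0.5} = 0.
σ = (0.157 − -0.5656)/(0 − (-0.9154)) = 0.789.
μ = -0.5656 − (-0.9154)·0.789 = 0.157.
E[T] = exp(μ + σ²/2) = exp(0.157 + 0.3116) = 1.6.

E[T] ≈ 1.6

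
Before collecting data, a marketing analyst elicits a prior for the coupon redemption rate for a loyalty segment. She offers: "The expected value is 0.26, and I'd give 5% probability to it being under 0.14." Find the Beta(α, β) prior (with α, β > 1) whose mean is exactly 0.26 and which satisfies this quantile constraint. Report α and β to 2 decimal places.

α ≈ 7.80, β ≈ 22.20

With mean 0.26 fixed, write α = 0.26s, β = 0.74s where s = α+β.
Need P(θ < 0.14) = 0.05 under Beta(0.26s, 0.74s). Normal approximation: (q−m)/√(m(1−m)/s) ≈ z_{0.05} = -1.64, so s ≈ 0.26·0.74·(-1.64)²/(0.14−0.26)² = 36.1.
At s = 36.1: P(θ<0.14) ≈ 0.034. Adjusting to match 0.05 gives s ≈ 30.00.
So α = 0.26·30.00 ≈ 7.80, β = 0.74·30.00 ≈ 22.20.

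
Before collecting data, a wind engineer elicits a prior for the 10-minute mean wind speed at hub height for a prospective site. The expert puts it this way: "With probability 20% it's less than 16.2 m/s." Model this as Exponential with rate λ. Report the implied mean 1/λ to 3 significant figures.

P(T < 16.2) = 1 − e^(−λ·16.2) = 0.2, so λ = −ln(1−0.2)/16.2 = −ln(0.8)/16.2 = 0.0138.
Mean = 1/λ = 72.6 m/s.

mean ≈ 72.6 m/s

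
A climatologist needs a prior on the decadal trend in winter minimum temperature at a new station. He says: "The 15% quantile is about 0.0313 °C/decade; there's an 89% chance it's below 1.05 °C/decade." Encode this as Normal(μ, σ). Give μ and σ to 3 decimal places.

For Normal(μ,σ), the p-quantile is μ + z_p·σ. Here z_{0.15} = -1.036, z_{0.89} = 1.227.
So 0.0313 = μ − 1.036σ and 1.05 = μ + 1.227σ.
Subtracting: σ = (1.05 − 0.0313)/(1.227 − (-1.036)) = 0.450.
Then μ = 0.0313 − (-1.036)·0.450 = 0.498.

μ = 0.498, σ = 0.450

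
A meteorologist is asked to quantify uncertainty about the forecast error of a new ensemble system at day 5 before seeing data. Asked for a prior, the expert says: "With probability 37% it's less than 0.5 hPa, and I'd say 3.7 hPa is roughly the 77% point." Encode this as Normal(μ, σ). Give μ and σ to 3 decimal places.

The p-quantile of Normal(μ,σ) is μ + z_p·σ, with z_{0.37} = -0.3319 and z_{0.77} = 0.7388.
Eliminate σ: μ = (z₂·x₁ − z₁·x₂)/(z₂ − z₁) = (0.7388·0.5 − (-0.3319)·3.7)/1.071 = 1.492.
Then σ = (x₂ − x₁)/(z₂ − z₁) = (3.7 − 0.5)/1.071 = 2.989.

μ = 1.492, σ = 2.989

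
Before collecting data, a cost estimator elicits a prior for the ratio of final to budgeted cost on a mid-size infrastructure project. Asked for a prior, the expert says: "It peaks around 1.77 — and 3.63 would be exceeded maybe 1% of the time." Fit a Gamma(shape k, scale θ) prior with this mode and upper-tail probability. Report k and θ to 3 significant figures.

Gamma(k,θ) with k>1 has mode (k−1)θ, so θ = 1.77/(k−1).
Need P(X < 3.63) = 0.99 with θ tied to k this way. Start at k = 2, θ = 1.77: P(X<3.63) ≈ 0.608.
Too low — raise k to concentrate. Iterating converges to k ≈ 10.5.
Then θ = 1.77/(10.5−1) ≈ 0.187.

k ≈ 10.5, θ ≈ 0.187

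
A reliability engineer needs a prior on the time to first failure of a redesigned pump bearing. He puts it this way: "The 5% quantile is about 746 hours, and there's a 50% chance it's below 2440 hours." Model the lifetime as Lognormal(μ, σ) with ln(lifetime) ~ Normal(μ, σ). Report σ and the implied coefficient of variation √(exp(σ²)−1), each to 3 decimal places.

If T ~ Lognormal(μ,σ) then ln T ~ Normal(μ,σ), so the p-quantile of ln T is μ + z_p·σ.
ln(746) = 6.615 and ln(2440) = 7.8; z_{0.05} = -1.645, z_{0.5} = 0.
σ = (7.8 − 6.615)/(0 − (-1.645)) = 0.720.
μ = 6.615 − (-1.645)·0.720 = 7.800.
CV = √(exp(σ²)−1) = √(exp(0.5190)−1) = 0.825.

σ ≈ 0.720, CV ≈ 0.825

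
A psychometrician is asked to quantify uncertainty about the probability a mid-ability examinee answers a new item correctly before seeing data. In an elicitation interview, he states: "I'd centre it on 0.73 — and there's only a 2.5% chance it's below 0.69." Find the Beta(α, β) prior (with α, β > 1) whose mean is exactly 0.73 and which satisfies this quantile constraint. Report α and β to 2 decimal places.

With mean 0.73 fixed, write α = 0.73s, β = 0.27s where s = α+β.
Need P(θ < 0.69) = 0.025 under Beta(0.73s, 0.27s). Normal approximation: (q−m)/√(m(1−m)/s) ≈ z_{0.025} = -1.96, so s ≈ 0.73·0.27·(-1.96)²/(0.69−0.73)² = 473.2.
At s = 473.2: P(θ<0.69) ≈ 0.027. Adjusting to match 0.025 gives s ≈ 493.22.
So α = 0.73·493.22 ≈ 360.05, β = 0.27·493.22 ≈ 133.17.

α ≈ 360.05, β ≈ 133.17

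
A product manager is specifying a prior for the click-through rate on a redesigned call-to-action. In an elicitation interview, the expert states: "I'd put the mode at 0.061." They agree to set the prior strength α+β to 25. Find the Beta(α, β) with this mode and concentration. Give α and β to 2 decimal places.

For α,β > 1 the Beta mode is (α−1)/(α+β−2). With α+β = 25, the mode is (α−1)/23.
Set (α−1)/23 = 0.061 → α = 1 + 0.061·23 = 2.40.
β = 25 − α = 22.60.

α = 2.40, β = 22.60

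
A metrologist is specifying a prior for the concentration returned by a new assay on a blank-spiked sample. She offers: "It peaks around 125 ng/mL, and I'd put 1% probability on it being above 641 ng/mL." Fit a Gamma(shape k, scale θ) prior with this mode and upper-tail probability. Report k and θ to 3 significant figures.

Gamma(k,θ) with k>1 has mode (k−1)θ, so θ = 125/(k−1).
Need P(X < 641) = 0.99 with θ tied to k this way. Start at k = 2, θ = 125: P(X<641) ≈ 0.964.
Too low — raise k to concentrate. Iterating converges to k ≈ 2.46.
Then θ = 125/(2.46−1) ≈ 85.9.

k ≈ 2.46, θ ≈ 85.9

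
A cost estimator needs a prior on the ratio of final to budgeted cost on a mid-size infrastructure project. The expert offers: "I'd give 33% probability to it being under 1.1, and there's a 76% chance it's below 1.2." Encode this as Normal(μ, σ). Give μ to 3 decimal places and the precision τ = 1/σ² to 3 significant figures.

μ = 1.138, τ = 131

The p-quantile of Normal(μ,σ) is μ + z_p·σ, with z_{0.33} = -0.4399 and z_{0.76} = 0.7063.
Eliminate σ: μ = (z₂·x₁ − z₁·x₂)/(z₂ − z₁) = (0.7063·1.1 − (-0.4399)·1.2)/1.146 = 1.138.
Then σ = (x₂ − x₁)/(z₂ − z₁) = (1.2 − 1.1)/1.146 = 0.087.
Precision τ = 1/σ² = 1/0.08724² = 131.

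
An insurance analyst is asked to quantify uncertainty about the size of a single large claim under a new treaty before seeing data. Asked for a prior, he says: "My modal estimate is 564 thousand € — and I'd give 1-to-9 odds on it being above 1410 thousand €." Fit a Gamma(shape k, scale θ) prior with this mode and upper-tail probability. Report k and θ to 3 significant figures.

k ≈ 3.29, θ ≈ 247

Gamma(k,θ) with k>1 has mode (k−1)θ, so θ = 564/(k−1).
Need P(X < 1410) = 0.9 with θ tied to k this way. Start at k = 2, θ = 564: P(X<1410) ≈ 0.713.
Too low — raise k to concentrate. Iterating converges to k ≈ 3.29.
Then θ = 564/(3.29−1) ≈ 247.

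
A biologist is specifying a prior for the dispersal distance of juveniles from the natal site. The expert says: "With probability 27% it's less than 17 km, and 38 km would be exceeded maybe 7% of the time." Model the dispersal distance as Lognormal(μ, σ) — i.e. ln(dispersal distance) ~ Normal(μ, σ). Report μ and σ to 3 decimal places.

If T ~ Lognormal(μ,σ) then ln T ~ Normal(μ,σ), so the p-quantile of ln T is μ + z_p·σ.
ln(17) = 2.833 and ln(38) = 3.638; z_{0.27} = -0.6128, z_{0.93} = 1.476.
σ = (3.638 − 2.833)/(1.476 − (-0.6128)) = 0.385.
μ = 2.833 − (-0.6128)·0.385 = 3.069.

μ ≈ 3.069, σ ≈ 0.385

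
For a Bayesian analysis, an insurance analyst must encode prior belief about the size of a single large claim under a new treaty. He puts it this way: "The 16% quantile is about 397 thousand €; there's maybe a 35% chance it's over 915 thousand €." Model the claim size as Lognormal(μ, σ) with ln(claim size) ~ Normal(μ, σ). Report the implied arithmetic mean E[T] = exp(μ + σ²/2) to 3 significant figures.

If T ~ Lognormal(μ,σ) then ln T ~ Normal(μ,σ), so the p-quantile of ln T is μ + z_p·σ.
ln(397) = 5.984 and ln(915) = 6.819; z_{0.16} = -0.9945, z_{0.65} = 0.3853.
σ = (6.819 − 5.984)/(0.3853 − (-0.9945)) = 0.605.
μ = 5.984 − (-0.9945)·0.605 = 6.586.
E[T] = exp(μ + σ²/2) = exp(6.586 + 0.1831) = 870 thousand €.

E[T] ≈ 870 thousand €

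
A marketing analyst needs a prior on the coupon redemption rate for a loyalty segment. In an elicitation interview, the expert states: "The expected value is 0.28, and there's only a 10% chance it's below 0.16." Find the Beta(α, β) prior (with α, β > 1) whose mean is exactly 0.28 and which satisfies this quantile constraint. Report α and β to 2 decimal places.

With mean 0.28 fixed, write α = 0.28s, β = 0.72s where s = α+β.
Need P(θ < 0.16) = 0.1 under Beta(0.28s, 0.72s). Normal approximation: (q−m)/√(m(1−m)/s) ≈ z_{0.1} = -1.28, so s ≈ 0.28·0.72·(-1.28)²/(0.16−0.28)² = 23.0.
At s = 23.0: P(θ<0.16) ≈ 0.086. Adjusting to match 0.1 gives s ≈ 20.59.
So α = 0.28·20.59 ≈ 5.76, β = 0.72·20.59 ≈ 14.82.

α ≈ 5.76, β ≈ 14.82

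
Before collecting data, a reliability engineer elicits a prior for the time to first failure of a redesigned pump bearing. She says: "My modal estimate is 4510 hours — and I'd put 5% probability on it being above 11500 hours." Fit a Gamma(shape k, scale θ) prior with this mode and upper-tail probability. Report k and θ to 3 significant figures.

k ≈ 4.09, θ ≈ 1460

Gamma(k,θ) with k>1 has mode (k−1)θ, so θ = 4510/(k−1).
Need P(X < 11500) = 0.95 with θ tied to k this way. Start at k = 2, θ = 4510: P(X<11500) ≈ 0.723.
Too low — raise k to concentrate. Iterating converges to k ≈ 4.09.
Then θ = 4510/(4.09−1) ≈ 1460.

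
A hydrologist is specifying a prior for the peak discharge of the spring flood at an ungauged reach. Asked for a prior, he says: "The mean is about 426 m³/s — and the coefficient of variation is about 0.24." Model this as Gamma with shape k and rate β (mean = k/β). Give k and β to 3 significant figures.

k ≈ 17.4, β ≈ 0.0408

For Gamma(k, rate β): mean = k/β, variance = k/β², so CV = 1/√k.
CV = 0.24, hence k = 1/CV² = 17.4.
Then β = k/mean = 17.4/426 = 0.0408.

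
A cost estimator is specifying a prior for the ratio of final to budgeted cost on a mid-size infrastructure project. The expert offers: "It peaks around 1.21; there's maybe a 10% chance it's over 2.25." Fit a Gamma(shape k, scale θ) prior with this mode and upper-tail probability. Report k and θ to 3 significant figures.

Gamma(k,θ) with k>1 has mode (k−1)θ, so θ = 1.21/(k−1).
Need P(X < 2.25) = 0.9 with θ tied to k this way. Start at k = 2, θ = 1.21: P(X<2.25) ≈ 0.555.
Too low — raise k to concentrate. Iterating converges to k ≈ 5.96.
Then θ = 1.21/(5.96−1) ≈ 0.244.

k ≈ 5.96, θ ≈ 0.244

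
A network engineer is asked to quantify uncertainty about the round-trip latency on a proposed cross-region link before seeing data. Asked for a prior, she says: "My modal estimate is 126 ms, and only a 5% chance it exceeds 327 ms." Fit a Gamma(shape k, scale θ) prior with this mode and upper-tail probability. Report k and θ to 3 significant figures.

Gamma(k,θ) with k>1 has mode (k−1)θ, so θ = 126/(k−1).
Need P(X < 327) = 0.95 with θ tied to k this way. Start at k = 2, θ = 126: P(X<327) ≈ 0.732.
Too low — raise k to concentrate. Iterating converges to k ≈ 3.97.
Then θ = 126/(3.97−1) ≈ 42.4.

k ≈ 3.97, θ ≈ 42.4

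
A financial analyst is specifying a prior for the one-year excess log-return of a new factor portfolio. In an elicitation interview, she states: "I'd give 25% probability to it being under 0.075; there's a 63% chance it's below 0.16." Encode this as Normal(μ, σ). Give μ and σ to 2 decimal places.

μ = 0.13, σ = 0.08

The p-quantile of Normal(μ,σ) is μ + z_p·σ, with z_{0.25} = -0.6745 and z_{0.63} = 0.3319.
Eliminate σ: μ = (z₂·x₁ − z₁·x₂)/(z₂ − z₁) = (0.3319·0.075 − (-0.6745)·0.16)/1.006 = 0.13.
Then σ = (x₂ − x₁)/(z₂ − z₁) = (0.16 − 0.075)/1.006 = 0.08.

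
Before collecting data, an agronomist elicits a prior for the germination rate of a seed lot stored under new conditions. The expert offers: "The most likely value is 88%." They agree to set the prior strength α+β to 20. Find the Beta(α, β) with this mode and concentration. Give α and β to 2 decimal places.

For α,β > 1 the Beta mode is (α−1)/(α+β−2). With α+β = 20, the mode is (α−1)/18.
Set (α−1)/18 = 0.88 → α = 1 + 0.88·18 = 16.84.
β = 20 − α = 3.16.

α = 16.84, β = 3.16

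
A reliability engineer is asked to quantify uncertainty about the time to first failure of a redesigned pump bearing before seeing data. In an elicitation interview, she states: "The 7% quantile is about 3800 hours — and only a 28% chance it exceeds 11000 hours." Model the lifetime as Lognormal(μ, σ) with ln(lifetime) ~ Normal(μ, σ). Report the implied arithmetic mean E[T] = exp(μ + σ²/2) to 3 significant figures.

E[T] ≈ 9300 hours

If T ~ Lognormal(μ,σ) then ln T ~ Normal(μ,σ), so the p-quantile of ln T is μ + z_p·σ.
ln(3800) = 8.243 and ln(11000) = 9.306; z_{0.07} = -1.476, z_{0.72} = 0.5828.
σ = (9.306 − 8.243)/(0.5828 − (-1.476)) = 0.516.
μ = 8.243 − (-1.476)·0.516 = 9.005.
E[T] = exp(μ + σ²/2) = exp(9.005 + 0.1333) = 9300 hours.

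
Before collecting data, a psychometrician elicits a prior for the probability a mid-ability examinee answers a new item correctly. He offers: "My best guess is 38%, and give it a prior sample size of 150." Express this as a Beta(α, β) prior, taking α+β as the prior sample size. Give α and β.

α = 57, β = 93

Under the effective-sample-size interpretation, Beta(α, β) has prior mean α/(α+β) and prior sample size α+β.
So α+β = 150 and α/(α+β) = 0.38, giving α = 0.38·150 = 57 and β = 150 − 57 = 93.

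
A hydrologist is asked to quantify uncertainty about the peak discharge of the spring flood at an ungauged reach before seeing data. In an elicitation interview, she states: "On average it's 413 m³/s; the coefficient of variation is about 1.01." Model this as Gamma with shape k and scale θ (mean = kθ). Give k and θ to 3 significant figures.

k ≈ 0.98, θ ≈ 421

For Gamma(k, scale θ): mean = kθ, variance = kθ², so CV = 1/√k.
CV = 1.01, hence k = 1/CV² = 0.98.
Then θ = mean/k = 413/0.98 = 421.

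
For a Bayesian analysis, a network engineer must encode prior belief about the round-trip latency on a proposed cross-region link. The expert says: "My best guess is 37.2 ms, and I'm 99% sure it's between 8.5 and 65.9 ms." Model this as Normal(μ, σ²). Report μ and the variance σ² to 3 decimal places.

A symmetric 99% interval runs μ ± z·σ with z = 2.576.
Half-width = 28.7, so σ = 28.7/2.576 = 11.1420 and σ² = 124.145.
μ is the stated best guess, 37.200.

μ = 37.200, σ² = 124.145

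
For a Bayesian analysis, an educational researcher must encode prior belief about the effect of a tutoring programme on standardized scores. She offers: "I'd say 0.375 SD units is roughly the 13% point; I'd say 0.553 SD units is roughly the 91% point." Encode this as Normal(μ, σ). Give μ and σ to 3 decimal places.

μ = 0.456, σ = 0.072

For Normal(μ,σ), the p-quantile is μ + z_p·σ. Here z_{0.13} = -1.126, z_{0.91} = 1.341.
So 0.375 = μ − 1.126σ and 0.553 = μ + 1.341σ.
Subtracting: σ = (0.553 − 0.375)/(1.341 − (-1.126)) = 0.072.
Then μ = 0.375 − (-1.126)·0.072 = 0.456.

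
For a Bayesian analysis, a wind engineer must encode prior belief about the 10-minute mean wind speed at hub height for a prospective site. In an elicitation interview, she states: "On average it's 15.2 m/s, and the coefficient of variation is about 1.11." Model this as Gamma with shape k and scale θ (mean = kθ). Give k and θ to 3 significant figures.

k ≈ 0.812, θ ≈ 18.7

For Gamma(k, scale θ): mean = kθ, variance = kθ², so CV = 1/√k.
CV = 1.11, hence k = 1/CV² = 0.812.
Then θ = mean/k = 15.2/0.812 = 18.7.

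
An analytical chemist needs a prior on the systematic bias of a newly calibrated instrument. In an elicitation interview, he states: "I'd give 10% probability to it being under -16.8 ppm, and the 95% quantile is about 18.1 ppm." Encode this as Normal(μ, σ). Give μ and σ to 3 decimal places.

The p-quantile of Normal(μ,σ) is μ + z_p·σ, with z_{0.1} = -1.282 and z_{0.95} = 1.645.
Eliminate σ: μ = (z₂·x₁ − z₁·x₂)/(z₂ − z₁) = (1.645·-16.8 − (-1.282)·18.1)/2.926 = -1.516.
Then σ = (x₂ − x₁)/(z₂ − z₁) = (18.1 − -16.8)/2.926 = 11.926.

μ = -1.516, σ = 11.926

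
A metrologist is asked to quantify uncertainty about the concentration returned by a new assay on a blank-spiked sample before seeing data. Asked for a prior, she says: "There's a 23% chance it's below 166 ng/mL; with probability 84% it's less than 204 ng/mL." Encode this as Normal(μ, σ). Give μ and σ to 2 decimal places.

μ = 182.20, σ = 21.92

For Normal(μ,σ), the p-quantile is μ + z_p·σ. Here z_{0.23} = -0.7388, z_{0.84} = 0.9945.
So 166 = μ − 0.7388σ and 204 = μ + 0.9945σ.
Subtracting: σ = (204 − 166)/(0.9945 − (-0.7388)) = 21.92.
Then μ = 166 − (-0.7388)·21.92 = 182.20.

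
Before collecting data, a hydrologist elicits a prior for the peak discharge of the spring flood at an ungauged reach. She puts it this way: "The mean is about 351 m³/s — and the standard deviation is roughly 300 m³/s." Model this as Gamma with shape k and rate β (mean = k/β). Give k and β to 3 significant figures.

For Gamma(k, rate β): mean = k/β, variance = k/β², so CV = 1/√k.
CV = SD/mean = 300/351 = 0.8547, hence k = 1/CV² = 1.37.
Then β = k/mean = 1.37/351 = 0.0039.

k ≈ 1.37, β ≈ 0.0039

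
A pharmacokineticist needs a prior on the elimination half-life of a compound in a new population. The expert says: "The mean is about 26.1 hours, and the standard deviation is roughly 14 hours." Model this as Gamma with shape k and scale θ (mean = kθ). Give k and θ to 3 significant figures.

For Gamma(k, scale θ): mean = kθ, variance = kθ², so CV = 1/√k.
CV = SD/mean = 14/26.1 = 0.5364, hence k = 1/CV² = 3.48.
Then θ = mean/k = 26.1/3.48 = 7.51.

k ≈ 3.48, θ ≈ 7.51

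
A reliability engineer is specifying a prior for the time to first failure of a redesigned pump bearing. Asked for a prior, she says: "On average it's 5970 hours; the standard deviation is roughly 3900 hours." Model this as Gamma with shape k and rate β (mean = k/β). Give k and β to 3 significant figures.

For Gamma(k, rate β): mean = k/β, variance = k/β², so CV = 1/√k.
CV = SD/mean = 3900/5970 = 0.6533, hence k = 1/CV² = 2.34.
Then β = k/mean = 2.34/5970 = 0.000393.

k ≈ 2.34, β ≈ 0.000393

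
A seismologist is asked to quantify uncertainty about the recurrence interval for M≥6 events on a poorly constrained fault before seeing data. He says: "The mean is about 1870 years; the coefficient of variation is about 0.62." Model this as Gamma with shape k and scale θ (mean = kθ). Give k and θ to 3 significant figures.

For Gamma(k, scale θ): mean = kθ, variance = kθ², so CV = 1/√k.
CV = 0.62, hence k = 1/CV² = 2.6.
Then θ = mean/k = 1870/2.6 = 719.

k ≈ 2.6, θ ≈ 719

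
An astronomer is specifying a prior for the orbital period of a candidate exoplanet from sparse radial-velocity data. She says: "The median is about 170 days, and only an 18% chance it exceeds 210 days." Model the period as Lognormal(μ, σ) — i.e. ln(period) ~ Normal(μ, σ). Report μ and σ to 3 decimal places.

μ ≈ 5.136, σ ≈ 0.231

If T ~ Lognormal(μ,σ) then ln T ~ Normal(μ,σ), so the p-quantile of ln T is μ + z_p·σ.
ln(170) = 5.136 and ln(210) = 5.347; z_{0.5} = 0, z_{0.82} = 0.9154.
σ = (5.347 − 5.136)/(0.9154 − (0)) = 0.231.
μ = 5.136 − (0)·0.231 = 5.136.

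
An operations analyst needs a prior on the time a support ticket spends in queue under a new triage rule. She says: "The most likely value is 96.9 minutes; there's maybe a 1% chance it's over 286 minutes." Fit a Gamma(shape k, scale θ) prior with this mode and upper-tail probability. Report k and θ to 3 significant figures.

Gamma(k,θ) with k>1 has mode (k−1)θ, so θ = 96.9/(k−1).
Need P(X < 286) = 0.99 with θ tied to k this way. Start at k = 2, θ = 96.9: P(X<286) ≈ 0.793.
Too low — raise k to concentrate. Iterating converges to k ≈ 4.86.
Then θ = 96.9/(4.86−1) ≈ 25.1.

k ≈ 4.86, θ ≈ 25.1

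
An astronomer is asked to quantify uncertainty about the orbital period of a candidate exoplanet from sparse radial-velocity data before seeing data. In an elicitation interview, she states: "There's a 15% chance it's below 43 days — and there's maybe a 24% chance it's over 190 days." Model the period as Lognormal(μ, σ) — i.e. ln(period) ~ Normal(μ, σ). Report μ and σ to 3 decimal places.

If T ~ Lognormal(μ,σ) then ln T ~ Normal(μ,σ), so the p-quantile of ln T is μ + z_p·σ.
ln(43) = 3.761 and ln(190) = 5.247; z_{0.15} = -1.036, z_{0.76} = 0.7063.
σ = (5.247 − 3.761)/(0.7063 − (-1.036)) = 0.853.
μ = 3.761 − (-1.036)·0.853 = 4.645.

μ ≈ 4.645, σ ≈ 0.853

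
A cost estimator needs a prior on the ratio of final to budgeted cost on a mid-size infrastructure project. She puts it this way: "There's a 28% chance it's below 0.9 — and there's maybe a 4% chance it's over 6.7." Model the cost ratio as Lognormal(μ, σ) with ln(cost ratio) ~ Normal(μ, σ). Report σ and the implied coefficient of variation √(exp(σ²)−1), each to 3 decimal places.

σ ≈ 0.860, CV ≈ 1.047

If T ~ Lognormal(μ,σ) then ln T ~ Normal(μ,σ), so the p-quantile of ln T is μ + z_p·σ.
ln(0.9) = -0.1054 and ln(6.7) = 1.902; z_{0.28} = -0.5828, z_{0.96} = 1.751.
σ = (1.902 − -0.1054)/(1.751 − (-0.5828)) = 0.860.
μ = -0.1054 − (-0.5828)·0.860 = 0.396.
CV = √(exp(σ²)−1) = √(exp(0.7401)−1) = 1.047.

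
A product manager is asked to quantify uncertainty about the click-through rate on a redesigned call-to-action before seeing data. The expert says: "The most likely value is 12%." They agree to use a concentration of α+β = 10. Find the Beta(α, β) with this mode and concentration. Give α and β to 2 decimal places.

α = 1.96, β = 8.04

For α,β > 1 the Beta mode is (α−1)/(α+β−2). With α+β = 10, the mode is (α−1)/8.
Set (α−1)/8 = 0.12 → α = 1 + 0.12·8 = 1.96.
β = 10 − α = 8.04.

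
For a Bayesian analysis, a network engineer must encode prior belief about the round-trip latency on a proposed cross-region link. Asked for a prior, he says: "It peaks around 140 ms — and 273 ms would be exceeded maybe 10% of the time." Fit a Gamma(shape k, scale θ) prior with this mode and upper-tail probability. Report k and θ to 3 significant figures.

Gamma(k,θ) with k>1 has mode (k−1)θ, so θ = 140/(k−1).
Need P(X < 273) = 0.9 with θ tied to k this way. Start at k = 2, θ = 140: P(X<273) ≈ 0.580.
Too low — raise k to concentrate. Iterating converges to k ≈ 5.29.
Then θ = 140/(5.29−1) ≈ 32.6.

k ≈ 5.29, θ ≈ 32.6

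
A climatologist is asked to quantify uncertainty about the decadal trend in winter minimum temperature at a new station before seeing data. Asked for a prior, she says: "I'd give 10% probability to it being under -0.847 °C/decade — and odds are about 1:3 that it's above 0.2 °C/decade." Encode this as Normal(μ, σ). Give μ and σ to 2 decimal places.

μ = -0.16, σ = 0.54

The p-quantile of Normal(μ,σ) is μ + z_p·σ, with z_{0.1} = -1.282 and z_{0.75} = 0.6745.
Eliminate σ: μ = (z₂·x₁ − z₁·x₂)/(z₂ − z₁) = (0.6745·-0.847 − (-1.282)·0.2)/1.956 = -0.16.
Then σ = (x₂ − x₁)/(z₂ − z₁) = (0.2 − -0.847)/1.956 = 0.54.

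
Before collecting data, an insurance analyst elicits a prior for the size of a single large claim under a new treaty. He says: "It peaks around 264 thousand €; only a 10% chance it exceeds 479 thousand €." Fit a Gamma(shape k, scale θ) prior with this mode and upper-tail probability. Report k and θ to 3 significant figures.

Gamma(k,θ) with k>1 has mode (k−1)θ, so θ = 264/(k−1).
Need P(X < 479) = 0.9 with θ tied to k this way. Start at k = 2, θ = 264: P(X<479) ≈ 0.541.
Too low — raise k to concentrate. Iterating converges to k ≈ 6.37.
Then θ = 264/(6.37−1) ≈ 49.2.

k ≈ 6.37, θ ≈ 49.2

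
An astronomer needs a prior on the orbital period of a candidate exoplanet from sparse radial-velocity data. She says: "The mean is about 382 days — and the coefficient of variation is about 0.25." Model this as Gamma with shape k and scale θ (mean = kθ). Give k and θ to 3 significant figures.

For Gamma(k, scale θ): mean = kθ, variance = kθ², so CV = 1/√k.
CV = 0.25, hence k = 1/CV² = 16.
Then θ = mean/k = 382/16 = 23.9.

k ≈ 16, θ ≈ 23.9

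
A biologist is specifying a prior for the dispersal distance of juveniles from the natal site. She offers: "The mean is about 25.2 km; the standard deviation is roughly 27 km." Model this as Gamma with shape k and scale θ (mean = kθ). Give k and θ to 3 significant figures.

k ≈ 0.871, θ ≈ 28.9

For Gamma(k, scale θ): mean = kθ, variance = kθ², so CV = 1/√k.
CV = SD/mean = 27/25.2 = 1.071, hence k = 1/CV² = 0.871.
Then θ = mean/k = 25.2/0.871 = 28.9.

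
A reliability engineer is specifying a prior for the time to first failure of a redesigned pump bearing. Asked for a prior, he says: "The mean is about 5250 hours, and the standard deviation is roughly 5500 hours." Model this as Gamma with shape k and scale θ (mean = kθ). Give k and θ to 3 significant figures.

k ≈ 0.911, θ ≈ 5760

For Gamma(k, scale θ): mean = kθ, variance = kθ², so CV = 1/√k.
CV = SD/mean = 5500/5250 = 1.048, hence k = 1/CV² = 0.911.
Then θ = mean/k = 5250/0.911 = 5760.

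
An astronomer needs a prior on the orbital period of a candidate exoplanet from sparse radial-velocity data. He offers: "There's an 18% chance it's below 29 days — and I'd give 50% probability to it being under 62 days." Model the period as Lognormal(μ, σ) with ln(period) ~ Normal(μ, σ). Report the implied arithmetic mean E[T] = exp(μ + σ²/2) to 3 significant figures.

E[T] ≈ 87.5 days

If T ~ Lognormal(μ,σ) then ln T ~ Normal(μ,σ), so the p-quantile of ln T is μ + z_p·σ.
ln(29) = 3.367 and ln(62) = 4.127; z_{0.18} = -0.9154, z_{0.5} = 0.
σ = (4.127 − 3.367)/(0 − (-0.9154)) = 0.830.
μ = 3.367 − (-0.9154)·0.830 = 4.127.
E[T] = exp(μ + σ²/2) = exp(4.127 + 0.3445) = 87.5 days.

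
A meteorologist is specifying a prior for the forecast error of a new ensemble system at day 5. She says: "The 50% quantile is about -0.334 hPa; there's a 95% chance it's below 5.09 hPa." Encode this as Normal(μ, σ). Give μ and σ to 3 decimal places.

For Normal(μ,σ), the p-quantile is μ + z_p·σ. Here z_{0.5} = 0, z_{0.95} = 1.645.
So -0.334 = μ + 0σ and 5.09 = μ + 1.645σ.
Subtracting: σ = (5.09 − -0.334)/(1.645 − (0)) = 3.298.
Then μ = -0.334 − (0)·3.298 = -0.334.

μ = -0.334, σ = 3.298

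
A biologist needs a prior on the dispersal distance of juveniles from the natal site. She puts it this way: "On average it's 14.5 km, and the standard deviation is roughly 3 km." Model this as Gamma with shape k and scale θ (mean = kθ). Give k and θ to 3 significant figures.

k ≈ 23.4, θ ≈ 0.621

For Gamma(k, scale θ): mean = kθ, variance = kθ², so CV = 1/√k.
CV = SD/mean = 3/14.5 = 0.2069, hence k = 1/CV² = 23.4.
Then θ = mean/k = 14.5/23.4 = 0.621.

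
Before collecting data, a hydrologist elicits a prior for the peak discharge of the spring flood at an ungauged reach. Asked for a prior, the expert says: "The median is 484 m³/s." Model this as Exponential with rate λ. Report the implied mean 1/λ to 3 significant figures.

Exponential median = ln 2 / λ, so λ = ln 2 / 484.0 = 0.00143.
Mean = 1/λ = 698 m³/s.

mean ≈ 698 m³/s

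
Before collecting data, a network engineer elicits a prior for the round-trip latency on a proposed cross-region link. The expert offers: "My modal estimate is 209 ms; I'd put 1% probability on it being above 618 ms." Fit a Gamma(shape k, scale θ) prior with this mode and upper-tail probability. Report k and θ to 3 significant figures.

k ≈ 4.84, θ ≈ 54.4

Gamma(k,θ) with k>1 has mode (k−1)θ, so θ = 209/(k−1).
Need P(X < 618) = 0.99 with θ tied to k this way. Start at k = 2, θ = 209: P(X<618) ≈ 0.794.
Too low — raise k to concentrate. Iterating converges to k ≈ 4.84.
Then θ = 209/(4.84−1) ≈ 54.4.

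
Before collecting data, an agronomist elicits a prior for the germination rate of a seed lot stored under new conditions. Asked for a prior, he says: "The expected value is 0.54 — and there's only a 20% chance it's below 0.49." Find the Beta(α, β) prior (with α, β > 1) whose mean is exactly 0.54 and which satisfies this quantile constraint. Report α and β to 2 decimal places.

With mean 0.54 fixed, write α = 0.54s, β = 0.46s where s = α+β.
Need P(θ < 0.49) = 0.2 under Beta(0.54s, 0.46s). Normal approximation: (q−m)/√(m(1−m)/s) ≈ z_{0.2} = -0.842, so s ≈ 0.54·0.46·(-0.842)²/(0.49−0.54)² = 70.4.
At s = 70.4: P(θ<0.49) ≈ 0.200. Adjusting to match 0.2 gives s ≈ 70.21.
So α = 0.54·70.21 ≈ 37.91, β = 0.46·70.21 ≈ 32.30.

α ≈ 37.91, β ≈ 32.30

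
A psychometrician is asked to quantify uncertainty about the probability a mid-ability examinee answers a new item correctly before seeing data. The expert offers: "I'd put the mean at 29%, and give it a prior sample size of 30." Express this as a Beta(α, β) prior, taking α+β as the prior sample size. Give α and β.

Under the effective-sample-size interpretation, Beta(α, β) has prior mean α/(α+β) and prior sample size α+β.
So α+β = 30 and α/(α+β) = 0.29, giving α = 0.29·30 = 8.7 and β = 30 − 8.7 = 21.3.

α = 8.7, β = 21.3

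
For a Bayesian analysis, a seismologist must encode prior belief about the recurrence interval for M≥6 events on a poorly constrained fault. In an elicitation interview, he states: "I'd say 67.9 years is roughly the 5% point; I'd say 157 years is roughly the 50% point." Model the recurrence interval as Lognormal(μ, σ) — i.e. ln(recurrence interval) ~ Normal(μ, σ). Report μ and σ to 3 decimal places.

μ ≈ 5.056, σ ≈ 0.510

If T ~ Lognormal(μ,σ) then ln T ~ Normal(μ,σ), so the p-quantile of ln T is μ + z_p·σ.
ln(67.9) = 4.218 and ln(157) = 5.056; z_{0.05} = -1.645, z_{0.5} = 0.
σ = (5.056 − 4.218)/(0 − (-1.645)) = 0.510.
μ = 4.218 − (-1.645)·0.510 = 5.056.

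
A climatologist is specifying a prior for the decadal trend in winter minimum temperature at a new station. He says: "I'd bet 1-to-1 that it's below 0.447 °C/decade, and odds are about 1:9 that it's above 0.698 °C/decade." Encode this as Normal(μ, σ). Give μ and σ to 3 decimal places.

μ = 0.447, σ = 0.196

For Normal(μ,σ), the p-quantile is μ + z_p·σ. Here z_{0.5} = 0, z_{0.9} = 1.282.
So 0.447 = μ + 0σ and 0.698 = μ + 1.282σ.
Subtracting: σ = (0.698 − 0.447)/(1.282 − (0)) = 0.196.
Then μ = 0.447 − (0)·0.196 = 0.447.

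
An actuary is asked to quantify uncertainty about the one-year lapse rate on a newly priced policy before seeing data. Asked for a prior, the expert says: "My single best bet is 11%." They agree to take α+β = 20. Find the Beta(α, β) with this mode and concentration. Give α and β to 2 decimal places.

For α,β > 1 the Beta mode is (α−1)/(α+β−2). With α+β = 20, the mode is (α−1)/18.
Set (α−1)/18 = 0.11 → α = 1 + 0.11·18 = 2.98.
β = 20 − α = 17.02.

α = 2.98, β = 17.02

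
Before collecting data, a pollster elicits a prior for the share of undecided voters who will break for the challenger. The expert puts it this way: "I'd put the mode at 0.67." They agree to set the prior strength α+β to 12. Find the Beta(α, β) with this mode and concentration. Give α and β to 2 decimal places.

α = 7.70, β = 4.30

For α,β > 1 the Beta mode is (α−1)/(α+β−2). With α+β = 12, the mode is (α−1)/10.
Set (α−1)/10 = 0.67 → α = 1 + 0.67·10 = 7.70.
β = 12 − α = 4.30.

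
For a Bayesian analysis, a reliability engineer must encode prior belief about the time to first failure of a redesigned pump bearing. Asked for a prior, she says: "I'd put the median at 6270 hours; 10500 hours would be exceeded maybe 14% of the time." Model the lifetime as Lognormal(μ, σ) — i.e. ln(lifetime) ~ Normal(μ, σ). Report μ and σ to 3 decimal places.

If T ~ Lognormal(μ,σ) then ln T ~ Normal(μ,σ), so the p-quantile of ln T is μ + z_p·σ.
ln(6270) = 8.744 and ln(10500) = 9.259; z_{0.5} = 0, z_{0.86} = 1.08.
σ = (9.259 − 8.744)/(1.08 − (0)) = 0.477.
μ = 8.744 − (0)·0.477 = 8.744.

μ ≈ 8.744, σ ≈ 0.477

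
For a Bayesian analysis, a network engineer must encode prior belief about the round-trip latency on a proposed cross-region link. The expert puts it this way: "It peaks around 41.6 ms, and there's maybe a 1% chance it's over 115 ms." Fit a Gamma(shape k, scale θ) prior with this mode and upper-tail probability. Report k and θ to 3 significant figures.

k ≈ 5.44, θ ≈ 9.37

Gamma(k,θ) with k>1 has mode (k−1)θ, so θ = 41.6/(k−1).
Need P(X < 115) = 0.99 with θ tied to k this way. Start at k = 2, θ = 41.6: P(X<115) ≈ 0.763.
Too low — raise k to concentrate. Iterating converges to k ≈ 5.44.
Then θ = 41.6/(5.44−1) ≈ 9.37.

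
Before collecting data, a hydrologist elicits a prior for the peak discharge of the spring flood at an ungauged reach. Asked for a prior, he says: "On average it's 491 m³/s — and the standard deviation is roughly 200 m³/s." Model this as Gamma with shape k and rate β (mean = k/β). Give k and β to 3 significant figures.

For Gamma(k, rate β): mean = k/β, variance = k/β², so CV = 1/√k.
CV = SD/mean = 200/491 = 0.4073, hence k = 1/CV² = 6.03.
Then β = k/mean = 6.03/491 = 0.0123.

k ≈ 6.03, β ≈ 0.0123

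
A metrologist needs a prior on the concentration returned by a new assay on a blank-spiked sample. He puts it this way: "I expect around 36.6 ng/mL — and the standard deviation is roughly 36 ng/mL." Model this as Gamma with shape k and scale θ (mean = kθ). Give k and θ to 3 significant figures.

k ≈ 1.03, θ ≈ 35.4

For Gamma(k, scale θ): mean = kθ, variance = kθ², so CV = 1/√k.
CV = SD/mean = 36/36.6 = 0.9836, hence k = 1/CV² = 1.03.
Then θ = mean/k = 36.6/1.03 = 35.4.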